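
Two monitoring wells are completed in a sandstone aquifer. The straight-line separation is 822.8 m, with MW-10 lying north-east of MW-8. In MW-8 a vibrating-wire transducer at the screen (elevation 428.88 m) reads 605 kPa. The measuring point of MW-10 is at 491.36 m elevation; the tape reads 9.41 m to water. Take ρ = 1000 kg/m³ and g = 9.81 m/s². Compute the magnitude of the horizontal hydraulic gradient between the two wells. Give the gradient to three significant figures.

Pressure head at MW-8: ψ = P/(ρg) = 605×1000 / (1000 × 9.81) = 61.67 m.
Total head at MW-8: h = z + ψ = 428.88 + 61.67 = 490.55 m.
Total head at MW-10: h = 491.36 − 9.41 = 481.95 m.
Head difference: h(MW-8) − h(MW-10) = 490.55 − 481.95 = 8.60 m.
Hydraulic gradient: i = |Δh| / L = 8.60 / 822.8 = 0.0105.

i ≈ 0.0105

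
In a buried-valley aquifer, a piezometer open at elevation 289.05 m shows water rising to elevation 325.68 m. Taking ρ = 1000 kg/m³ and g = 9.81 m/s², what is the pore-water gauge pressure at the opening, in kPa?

P ≈ 359 kPa

Pressure head ψ = h − z = 325.68 − 289.05 = 36.63 m.
P = ρgψ = 1000 × 9.81 × 36.63 = 359340 Pa ≈ 359 kPa.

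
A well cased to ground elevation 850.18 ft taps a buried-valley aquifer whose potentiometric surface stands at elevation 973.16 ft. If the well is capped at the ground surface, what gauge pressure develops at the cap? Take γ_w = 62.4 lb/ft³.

Head above the cap: Δh = 973.16 − 850.18 = 122.98 ft.
P = γΔh/144 = 62.4 × 122.98 / 144 = 53.3 psi.

P ≈ 53.3 psi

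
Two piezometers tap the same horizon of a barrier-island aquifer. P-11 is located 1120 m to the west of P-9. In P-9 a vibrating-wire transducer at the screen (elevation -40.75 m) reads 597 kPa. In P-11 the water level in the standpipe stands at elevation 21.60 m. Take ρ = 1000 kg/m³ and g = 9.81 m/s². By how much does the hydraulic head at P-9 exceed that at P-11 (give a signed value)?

Pressure head at P-9: ψ = P/(ρg) = 597×1000 / (1000 × 9.81) = 60.86 m.
Total head at P-9: h = z + ψ = -40.75 + 60.86 = 20.11 m.
Total head at P-11: h = 21.60 m (water level in the piezometer is the total head).
Head difference: h(P-9) − h(P-11) = 20.11 − 21.60 = -1.49 m.

Δh ≈ -1.49 m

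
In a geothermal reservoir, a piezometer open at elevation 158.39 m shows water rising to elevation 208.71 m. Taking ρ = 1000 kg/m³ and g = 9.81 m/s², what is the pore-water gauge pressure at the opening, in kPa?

P ≈ 494 kPa

Pressure head ψ = h − z = 208.71 − 158.39 = 50.32 m.
P = ρgψ = 1000 × 9.81 × 50.32 = 493639 Pa ≈ 494 kPa.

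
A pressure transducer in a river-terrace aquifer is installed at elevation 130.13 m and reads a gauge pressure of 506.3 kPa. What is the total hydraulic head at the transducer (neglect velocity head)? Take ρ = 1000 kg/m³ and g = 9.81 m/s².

ψ = P/(ρg) = 506.3×1000 / (1000 × 9.81) = 51.61 m.
h = z + ψ = 130.13 + 51.61 = 181.74 m.

h ≈ 181.74 m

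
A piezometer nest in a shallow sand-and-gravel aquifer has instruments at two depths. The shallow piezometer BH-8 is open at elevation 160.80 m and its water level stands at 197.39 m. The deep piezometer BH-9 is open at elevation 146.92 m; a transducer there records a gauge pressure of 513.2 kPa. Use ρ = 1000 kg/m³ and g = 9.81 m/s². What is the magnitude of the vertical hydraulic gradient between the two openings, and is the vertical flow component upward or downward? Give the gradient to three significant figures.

Total head at BH-8: h = 197.39 m (water level in the standpipe).
Pressure head at BH-9: ψ = P/(ρg) = 513.2×1000 / (1000 × 9.81) = 52.31 m.
Total head at BH-9: h = z + ψ = 146.92 + 52.31 = 199.23 m.
Δh = h(BH-8) − h(BH-9) = 197.39 − 199.23 = -1.84 m.
Vertical separation Δz = 160.80 − 146.92 = 13.88 m.
|i_v| = |Δh| / Δz = 1.84 / 13.88 = 0.133.
Head is higher in the deep piezometer, so vertical flow is upward (discharge condition).

|i_v| ≈ 0.133; vertical flow is upward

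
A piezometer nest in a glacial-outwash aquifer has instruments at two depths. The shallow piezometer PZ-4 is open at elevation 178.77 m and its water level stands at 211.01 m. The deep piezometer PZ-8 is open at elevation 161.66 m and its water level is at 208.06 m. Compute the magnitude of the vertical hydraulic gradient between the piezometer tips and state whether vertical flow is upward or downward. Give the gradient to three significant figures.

Total head at PZ-4: h = 211.01 m (water level in the standpipe).
Total head at PZ-8: h = 208.06 m.
Δh = h(PZ-4) − h(PZ-8) = 211.01 − 208.06 = 2.95 m.
Vertical separation Δz = 178.77 − 161.66 = 17.11 m.
|i_v| = |Δh| / Δz = 2.95 / 17.11 = 0.172.
Head is higher in the shallow piezometer, so vertical flow is downward (recharge condition).

|i_v| ≈ 0.172; vertical flow is downward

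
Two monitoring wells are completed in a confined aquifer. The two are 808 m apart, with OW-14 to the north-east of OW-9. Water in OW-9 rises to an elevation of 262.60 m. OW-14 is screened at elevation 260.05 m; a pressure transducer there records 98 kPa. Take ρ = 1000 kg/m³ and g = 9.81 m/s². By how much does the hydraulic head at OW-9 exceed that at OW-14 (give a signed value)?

Total head at OW-9: h = 262.60 m (water level in the piezometer is the total head).
Pressure head at OW-14: ψ = P/(ρg) = 98×1000 / (1000 × 9.81) = 9.99 m.
Total head at OW-14: h = z + ψ = 260.05 + 9.99 = 270.04 m.
Head difference: h(OW-9) − h(OW-14) = 262.60 − 270.04 = -7.44 m.

Δh ≈ -7.44 m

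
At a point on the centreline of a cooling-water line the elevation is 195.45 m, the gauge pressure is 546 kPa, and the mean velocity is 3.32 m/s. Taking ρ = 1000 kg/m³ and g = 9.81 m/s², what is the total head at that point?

h ≈ 251.67 m

Pressure head ψ = P/(ρg) = 546×1000 / (1000 × 9.81) = 55.66 m.
Velocity head = v²/(2g) = 3.32² / (2 × 9.81) = 0.562 m.
h = z + ψ + v²/(2g) = 195.45 + 55.66 + 0.562 = 251.67 m.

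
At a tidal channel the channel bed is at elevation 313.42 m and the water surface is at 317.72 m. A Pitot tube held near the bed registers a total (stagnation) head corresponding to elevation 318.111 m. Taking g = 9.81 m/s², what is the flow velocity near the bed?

Near the bed, under hydrostatic conditions, the piezometric head (z + ψ) equals the free-surface elevation, 317.72 m.
Velocity head = total − piezometric = 318.111 − 317.72 = 0.391 m.
v = √(2g·h_v) = √(2 × 9.81 × 0.391) = 2.77 m/s.

v ≈ 2.77 m/s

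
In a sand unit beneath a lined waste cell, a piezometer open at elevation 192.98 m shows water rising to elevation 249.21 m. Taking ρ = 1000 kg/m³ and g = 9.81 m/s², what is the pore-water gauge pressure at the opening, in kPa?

Pressure head ψ = h − z = 249.21 − 192.98 = 56.23 m.
P = ρgψ = 1000 × 9.81 × 56.23 = 551616 Pa ≈ 552 kPa.

P ≈ 552 kPa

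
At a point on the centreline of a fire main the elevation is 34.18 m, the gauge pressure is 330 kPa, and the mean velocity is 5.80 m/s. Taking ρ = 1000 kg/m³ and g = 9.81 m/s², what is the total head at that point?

Pressure head ψ = P/(ρg) = 330×1000 / (1000 × 9.81) = 33.64 m.
Velocity head = v²/(2g) = 5.80² / (2 × 9.81) = 1.715 m.
h = z + ψ + v²/(2g) = 34.18 + 33.64 + 1.715 = 69.53 m.

h ≈ 69.53 m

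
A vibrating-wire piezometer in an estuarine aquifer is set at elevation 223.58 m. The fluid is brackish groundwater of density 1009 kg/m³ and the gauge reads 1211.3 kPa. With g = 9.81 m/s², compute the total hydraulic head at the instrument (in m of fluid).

ψ = P/(ρg) = 1211.3×1000 / (1009 × 9.81) = 122.37 m.
h = z + ψ = 223.58 + 122.37 = 345.95 m.

h ≈ 345.95 m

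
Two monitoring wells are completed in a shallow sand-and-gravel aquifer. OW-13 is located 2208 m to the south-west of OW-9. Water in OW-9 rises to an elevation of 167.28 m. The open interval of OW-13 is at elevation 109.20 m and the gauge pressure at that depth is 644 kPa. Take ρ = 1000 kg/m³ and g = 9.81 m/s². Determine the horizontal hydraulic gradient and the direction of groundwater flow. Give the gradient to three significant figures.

i ≈ 0.00343; groundwater flows toward the north-east

Total head at OW-9: h = 167.28 m (water level in the piezometer is the total head).
Pressure head at OW-13: ψ = P/(ρg) = 644×1000 / (1000 × 9.81) = 65.65 m.
Total head at OW-13: h = z + ψ = 109.20 + 65.65 = 174.85 m.
Head difference: h(OW-9) − h(OW-13) = 167.28 − 174.85 = -7.57 m.
Hydraulic gradient: i = |Δh| / L = 7.57 / 2208 = 0.00343.
Flow is from higher to lower head: from OW-13 toward OW-9, i.e. toward the north-east.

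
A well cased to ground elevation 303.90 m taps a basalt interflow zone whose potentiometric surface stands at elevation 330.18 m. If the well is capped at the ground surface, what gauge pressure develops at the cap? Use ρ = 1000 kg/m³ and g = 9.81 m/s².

P ≈ 258 kPa

Head above the cap: Δh = 330.18 − 303.90 = 26.28 m.
P = ρgΔh = 1000 × 9.81 × 26.28 = 257807 Pa ≈ 258 kPa.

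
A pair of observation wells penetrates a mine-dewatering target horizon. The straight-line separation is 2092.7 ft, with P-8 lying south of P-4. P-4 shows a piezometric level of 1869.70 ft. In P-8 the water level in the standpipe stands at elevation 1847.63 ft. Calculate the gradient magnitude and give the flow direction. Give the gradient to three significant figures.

i ≈ 0.0105; groundwater flows toward the south

Total head at P-4: h = 1869.70 ft (water level in the piezometer is the total head).
Total head at P-8: h = 1847.63 ft (water level in the piezometer is the total head).
Head difference: h(P-4) − h(P-8) = 1869.70 − 1847.63 = 22.07 ft.
Hydraulic gradient: i = |Δh| / L = 22.07 / 2092.7 = 0.0105.
Flow is from higher to lower head: from P-4 toward P-8, i.e. toward the south.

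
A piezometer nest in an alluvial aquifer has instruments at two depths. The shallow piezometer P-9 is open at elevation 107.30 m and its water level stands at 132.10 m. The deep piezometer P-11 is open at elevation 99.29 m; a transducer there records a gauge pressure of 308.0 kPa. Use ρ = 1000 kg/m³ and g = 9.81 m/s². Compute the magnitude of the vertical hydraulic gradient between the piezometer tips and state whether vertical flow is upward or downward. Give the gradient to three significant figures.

|i_v| ≈ 0.176; vertical flow is downward

Total head at P-9: h = 132.10 m (water level in the standpipe).
Pressure head at P-11: ψ = P/(ρg) = 308.0×1000 / (1000 × 9.81) = 31.40 m.
Total head at P-11: h = z + ψ = 99.29 + 31.40 = 130.69 m.
Δh = h(P-9) − h(P-11) = 132.10 − 130.69 = 1.41 m.
Vertical separation Δz = 107.30 − 99.29 = 8.01 m.
|i_v| = |Δh| / Δz = 1.41 / 8.01 = 0.176.
Head is higher in the shallow piezometer, so vertical flow is downward (recharge condition).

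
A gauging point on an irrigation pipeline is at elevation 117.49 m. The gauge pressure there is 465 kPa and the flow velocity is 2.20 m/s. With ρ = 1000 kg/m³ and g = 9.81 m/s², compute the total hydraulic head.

Pressure head ψ = P/(ρg) = 465×1000 / (1000 × 9.81) = 47.40 m.
Velocity head = v²/(2g) = 2.20² / (2 × 9.81) = 0.247 m.
h = z + ψ + v²/(2g) = 117.49 + 47.40 + 0.247 = 165.14 m.

h ≈ 165.14 m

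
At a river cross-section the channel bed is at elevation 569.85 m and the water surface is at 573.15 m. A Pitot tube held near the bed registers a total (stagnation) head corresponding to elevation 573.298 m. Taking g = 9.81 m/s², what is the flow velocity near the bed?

Near the bed, under hydrostatic conditions, the piezometric head (z + ψ) equals the free-surface elevation, 573.15 m.
Velocity head = total − piezometric = 573.298 − 573.15 = 0.148 m.
v = √(2g·h_v) = √(2 × 9.81 × 0.148) = 1.70 m/s.

v ≈ 1.70 m/s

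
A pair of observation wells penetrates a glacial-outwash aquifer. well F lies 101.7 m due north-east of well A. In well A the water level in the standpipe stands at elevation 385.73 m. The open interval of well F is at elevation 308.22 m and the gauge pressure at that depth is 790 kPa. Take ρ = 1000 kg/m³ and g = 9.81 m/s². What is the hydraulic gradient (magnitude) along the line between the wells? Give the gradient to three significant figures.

i ≈ 0.0297

Total head at well A: h = 385.73 m (water level in the piezometer is the total head).
Pressure head at well F: ψ = P/(ρg) = 790×1000 / (1000 × 9.81) = 80.53 m.
Total head at well F: h = z + ψ = 308.22 + 80.53 = 388.75 m.
Head difference: h(well A) − h(well F) = 385.73 − 388.75 = -3.02 m.
Hydraulic gradient: i = |Δh| / L = 3.02 / 101.7 = 0.0297.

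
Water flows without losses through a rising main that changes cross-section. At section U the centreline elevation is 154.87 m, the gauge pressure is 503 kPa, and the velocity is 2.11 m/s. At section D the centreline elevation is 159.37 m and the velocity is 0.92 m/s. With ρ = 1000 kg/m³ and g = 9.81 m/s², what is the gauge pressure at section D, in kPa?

P₂ ≈ 461 kPa

Pressure head at U: ψ₁ = P₁/(ρg) = 503×1000 / (1000 × 9.81) = 51.27 m.
Velocity heads: v₁²/2g = 2.11²/19.62 = 0.227 m; v₂²/2g = 0.92²/19.62 = 0.043 m.
Total head H = z₁ + ψ₁ + v₁²/2g = 154.87 + 51.27 + 0.227 = 206.37 m.
ψ₂ = H − z₂ − v₂²/2g = 206.37 − 159.37 − 0.043 = 46.96 m.
P₂ = ρgψ₂ = 1000 × 9.81 × 46.96 ≈ 461 kPa.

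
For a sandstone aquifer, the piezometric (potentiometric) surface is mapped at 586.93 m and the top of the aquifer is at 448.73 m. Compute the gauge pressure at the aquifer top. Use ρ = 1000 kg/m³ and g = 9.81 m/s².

P ≈ 1360 kPa

Pressure head at the aquifer top: ψ = h − z = 586.93 − 448.73 = 138.20 m.
P = ρgψ = 1000 × 9.81 × 138.20 = 1355742 Pa ≈ 1360 kPa.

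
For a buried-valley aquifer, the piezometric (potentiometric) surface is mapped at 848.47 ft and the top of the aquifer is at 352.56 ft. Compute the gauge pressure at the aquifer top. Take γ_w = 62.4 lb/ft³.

Pressure head at the aquifer top: ψ = h − z = 848.47 − 352.56 = 495.91 ft.
P = γψ/144 = 62.4 × 495.91 / 144 = 215 psi.

P ≈ 215 psi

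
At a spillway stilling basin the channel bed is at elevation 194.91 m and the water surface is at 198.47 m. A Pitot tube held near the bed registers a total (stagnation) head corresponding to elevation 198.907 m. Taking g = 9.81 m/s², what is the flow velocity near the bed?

Near the bed, under hydrostatic conditions, the piezometric head (z + ψ) equals the free-surface elevation, 198.47 m.
Velocity head = total − piezometric = 198.907 − 198.47 = 0.437 m.
v = √(2g·h_v) = √(2 × 9.81 × 0.437) = 2.93 m/s.

v ≈ 2.93 m/s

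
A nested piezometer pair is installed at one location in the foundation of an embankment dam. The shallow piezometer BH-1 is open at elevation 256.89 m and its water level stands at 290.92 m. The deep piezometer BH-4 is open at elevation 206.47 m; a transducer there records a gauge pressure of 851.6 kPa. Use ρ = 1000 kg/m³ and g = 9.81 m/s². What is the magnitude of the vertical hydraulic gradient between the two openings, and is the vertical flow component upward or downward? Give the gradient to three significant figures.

|i_v| ≈ 0.0468; vertical flow is upward

Total head at BH-1: h = 290.92 m (water level in the standpipe).
Pressure head at BH-4: ψ = P/(ρg) = 851.6×1000 / (1000 × 9.81) = 86.81 m.
Total head at BH-4: h = z + ψ = 206.47 + 86.81 = 293.28 m.
Δh = h(BH-1) − h(BH-4) = 290.92 − 293.28 = -2.36 m.
Vertical separation Δz = 256.89 − 206.47 = 50.42 m.
|i_v| = |Δh| / Δz = 2.36 / 50.42 = 0.0468.
Head is higher in the deep piezometer, so vertical flow is upward (discharge condition).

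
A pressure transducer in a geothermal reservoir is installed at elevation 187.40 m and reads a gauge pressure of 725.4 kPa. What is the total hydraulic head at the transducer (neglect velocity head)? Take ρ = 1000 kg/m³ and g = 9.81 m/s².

h ≈ 261.34 m

ψ = P/(ρg) = 725.4×1000 / (1000 × 9.81) = 73.94 m.
h = z + ψ = 187.40 + 73.94 = 261.34 m.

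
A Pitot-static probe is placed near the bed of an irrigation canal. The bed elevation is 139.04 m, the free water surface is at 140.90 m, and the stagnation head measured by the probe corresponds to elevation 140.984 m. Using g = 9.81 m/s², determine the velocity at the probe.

Near the bed, under hydrostatic conditions, the piezometric head (z + ψ) equals the free-surface elevation, 140.90 m.
Velocity head = total − piezometric = 140.984 − 140.90 = 0.084 m.
v = √(2g·h_v) = √(2 × 9.81 × 0.084) = 1.28 m/s.

v ≈ 1.28 m/s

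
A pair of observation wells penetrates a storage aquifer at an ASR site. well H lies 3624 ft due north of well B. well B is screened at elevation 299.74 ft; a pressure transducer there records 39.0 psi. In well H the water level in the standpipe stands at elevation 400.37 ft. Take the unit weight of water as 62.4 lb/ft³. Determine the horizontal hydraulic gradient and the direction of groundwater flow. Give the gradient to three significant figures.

i ≈ 0.00293; groundwater flows toward the south

Pressure head at well B: ψ = 144·P/γ = 144 × 39.0 / 62.4 = 90.00 ft.
Total head at well B: h = z + ψ = 299.74 + 90.00 = 389.74 ft.
Total head at well H: h = 400.37 ft (water level in the piezometer is the total head).
Head difference: h(well B) − h(well H) = 389.74 − 400.37 = -10.63 ft.
Hydraulic gradient: i = |Δh| / L = 10.63 / 3624 = 0.00293.
Flow is from higher to lower head: from well H toward well B, i.e. toward the south.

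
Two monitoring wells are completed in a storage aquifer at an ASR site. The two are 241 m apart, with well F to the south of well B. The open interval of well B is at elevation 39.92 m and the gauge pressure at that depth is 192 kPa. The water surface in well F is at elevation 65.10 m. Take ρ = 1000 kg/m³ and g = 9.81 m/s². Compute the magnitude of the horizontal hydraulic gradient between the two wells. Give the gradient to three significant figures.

Pressure head at well B: ψ = P/(ρg) = 192×1000 / (1000 × 9.81) = 19.57 m.
Total head at well B: h = z + ψ = 39.92 + 19.57 = 59.49 m.
Total head at well F: h = 65.10 m (water level in the piezometer is the total head).
Head difference: h(well B) − h(well F) = 59.49 − 65.10 = -5.61 m.
Hydraulic gradient: i = |Δh| / L = 5.61 / 241 = 0.0233.

i ≈ 0.0233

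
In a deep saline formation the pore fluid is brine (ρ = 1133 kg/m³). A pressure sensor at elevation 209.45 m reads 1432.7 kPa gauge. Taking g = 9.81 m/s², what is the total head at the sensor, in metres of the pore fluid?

ψ = P/(ρg) = 1432.7×1000 / (1133 × 9.81) = 128.90 m.
h = z + ψ = 209.45 + 128.90 = 338.35 m.

h ≈ 338.35 m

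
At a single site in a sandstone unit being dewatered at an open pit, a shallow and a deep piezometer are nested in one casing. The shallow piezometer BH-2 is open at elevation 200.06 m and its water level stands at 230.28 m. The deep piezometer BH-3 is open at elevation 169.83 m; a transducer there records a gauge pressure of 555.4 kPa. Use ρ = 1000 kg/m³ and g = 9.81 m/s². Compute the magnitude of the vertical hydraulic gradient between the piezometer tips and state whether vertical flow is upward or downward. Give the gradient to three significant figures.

Total head at BH-2: h = 230.28 m (water level in the standpipe).
Pressure head at BH-3: ψ = P/(ρg) = 555.4×1000 / (1000 × 9.81) = 56.62 m.
Total head at BH-3: h = z + ψ = 169.83 + 56.62 = 226.45 m.
Δh = h(BH-2) − h(BH-3) = 230.28 − 226.45 = 3.83 m.
Vertical separation Δz = 200.06 − 169.83 = 30.23 m.
|i_v| = |Δh| / Δz = 3.83 / 30.23 = 0.127.
Head is higher in the shallow piezometer, so vertical flow is downward (recharge condition).

|i_v| ≈ 0.127; vertical flow is downward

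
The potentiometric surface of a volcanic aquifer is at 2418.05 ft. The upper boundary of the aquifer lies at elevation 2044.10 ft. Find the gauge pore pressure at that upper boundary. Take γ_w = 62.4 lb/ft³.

Pressure head at the aquifer top: ψ = h − z = 2418.05 − 2044.10 = 373.95 ft.
P = γψ/144 = 62.4 × 373.95 / 144 = 162 psi.

P ≈ 162 psi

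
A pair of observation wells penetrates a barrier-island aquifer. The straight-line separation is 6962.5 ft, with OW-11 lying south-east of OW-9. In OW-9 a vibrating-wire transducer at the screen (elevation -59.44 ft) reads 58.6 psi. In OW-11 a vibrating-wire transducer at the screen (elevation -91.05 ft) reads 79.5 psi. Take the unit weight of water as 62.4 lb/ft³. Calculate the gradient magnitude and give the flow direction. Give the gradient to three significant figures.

i ≈ 0.00239; groundwater flows toward the north-west

Pressure head at OW-9: ψ = 144·P/γ = 144 × 58.6 / 62.4 = 135.23 ft.
Total head at OW-9: h = z + ψ = -59.44 + 135.23 = 75.79 ft.
Pressure head at OW-11: ψ = 144·P/γ = 144 × 79.5 / 62.4 = 183.46 ft.
Total head at OW-11: h = z + ψ = -91.05 + 183.46 = 92.41 ft.
Head difference: h(OW-9) − h(OW-11) = 75.79 − 92.41 = -16.62 ft.
Hydraulic gradient: i = |Δh| / L = 16.62 / 6962.5 = 0.00239.
Flow is from higher to lower head: from OW-11 toward OW-9, i.e. toward the north-west.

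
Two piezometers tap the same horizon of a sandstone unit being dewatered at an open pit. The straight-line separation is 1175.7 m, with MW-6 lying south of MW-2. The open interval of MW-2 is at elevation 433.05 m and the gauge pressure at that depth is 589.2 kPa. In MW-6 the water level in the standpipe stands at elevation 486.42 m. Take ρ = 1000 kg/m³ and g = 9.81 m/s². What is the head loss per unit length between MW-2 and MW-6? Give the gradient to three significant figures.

Pressure head at MW-2: ψ = P/(ρg) = 589.2×1000 / (1000 × 9.81) = 60.06 m.
Total head at MW-2: h = z + ψ = 433.05 + 60.06 = 493.11 m.
Total head at MW-6: h = 486.42 m (water level in the piezometer is the total head).
Head difference: h(MW-2) − h(MW-6) = 493.11 − 486.42 = 6.69 m.
Hydraulic gradient: i = |Δh| / L = 6.69 / 1175.7 = 0.00569.

i ≈ 0.00569 m/m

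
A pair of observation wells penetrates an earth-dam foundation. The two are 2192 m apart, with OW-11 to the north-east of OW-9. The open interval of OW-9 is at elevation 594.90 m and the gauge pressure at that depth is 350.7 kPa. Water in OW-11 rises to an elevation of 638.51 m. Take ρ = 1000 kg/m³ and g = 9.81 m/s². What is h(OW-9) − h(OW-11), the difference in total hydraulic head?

Pressure head at OW-9: ψ = P/(ρg) = 350.7×1000 / (1000 × 9.81) = 35.75 m.
Total head at OW-9: h = z + ψ = 594.90 + 35.75 = 630.65 m.
Total head at OW-11: h = 638.51 m (water level in the piezometer is the total head).
Head difference: h(OW-9) − h(OW-11) = 630.65 − 638.51 = -7.86 m.

Δh ≈ -7.86 m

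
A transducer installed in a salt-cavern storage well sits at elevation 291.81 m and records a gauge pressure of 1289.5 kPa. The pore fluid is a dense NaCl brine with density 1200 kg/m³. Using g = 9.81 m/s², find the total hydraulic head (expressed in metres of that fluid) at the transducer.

h ≈ 401.35 m

ψ = P/(ρg) = 1289.5×1000 / (1200 × 9.81) = 109.54 m.
h = z + ψ = 291.81 + 109.54 = 401.35 m.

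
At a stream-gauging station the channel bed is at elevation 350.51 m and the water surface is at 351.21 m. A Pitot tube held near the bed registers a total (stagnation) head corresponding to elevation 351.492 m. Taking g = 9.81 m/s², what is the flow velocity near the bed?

v ≈ 2.35 m/s

Near the bed, under hydrostatic conditions, the piezometric head (z + ψ) equals the free-surface elevation, 351.21 m.
Velocity head = total − piezometric = 351.492 − 351.21 = 0.282 m.
v = √(2g·h_v) = √(2 × 9.81 × 0.282) = 2.35 m/s.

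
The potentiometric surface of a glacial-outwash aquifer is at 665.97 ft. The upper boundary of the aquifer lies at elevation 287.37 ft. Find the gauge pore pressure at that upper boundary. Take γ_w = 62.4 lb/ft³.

Pressure head at the aquifer top: ψ = h − z = 665.97 − 287.37 = 378.60 ft.
P = γψ/144 = 62.4 × 378.60 / 144 = 164 psi.

P ≈ 164 psi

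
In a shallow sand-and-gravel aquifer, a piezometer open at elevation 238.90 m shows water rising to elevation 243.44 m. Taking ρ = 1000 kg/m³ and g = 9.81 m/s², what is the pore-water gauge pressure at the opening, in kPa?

Pressure head ψ = h − z = 243.44 − 238.90 = 4.54 m.
P = ρgψ = 1000 × 9.81 × 4.54 = 44537 Pa ≈ 44.5 kPa.

P ≈ 44.5 kPa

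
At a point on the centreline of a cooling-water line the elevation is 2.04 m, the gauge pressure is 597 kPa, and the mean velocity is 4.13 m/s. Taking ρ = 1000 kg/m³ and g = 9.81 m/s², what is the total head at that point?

Pressure head ψ = P/(ρg) = 597×1000 / (1000 × 9.81) = 60.86 m.
Velocity head = v²/(2g) = 4.13² / (2 × 9.81) = 0.869 m.
h = z + ψ + v²/(2g) = 2.04 + 60.86 + 0.869 = 63.77 m.

h ≈ 63.77 m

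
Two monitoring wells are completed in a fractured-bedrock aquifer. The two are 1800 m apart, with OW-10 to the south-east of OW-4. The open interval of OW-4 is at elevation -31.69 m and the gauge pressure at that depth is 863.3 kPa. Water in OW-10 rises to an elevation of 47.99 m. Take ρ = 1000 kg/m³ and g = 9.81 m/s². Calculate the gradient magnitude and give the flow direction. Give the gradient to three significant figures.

Pressure head at OW-4: ψ = P/(ρg) = 863.3×1000 / (1000 × 9.81) = 88.00 m.
Total head at OW-4: h = z + ψ = -31.69 + 88.00 = 56.31 m.
Total head at OW-10: h = 47.99 m (water level in the piezometer is the total head).
Head difference: h(OW-4) − h(OW-10) = 56.31 − 47.99 = 8.32 m.
Hydraulic gradient: i = |Δh| / L = 8.32 / 1800 = 0.00462.
Flow is from higher to lower head: from OW-4 toward OW-10, i.e. toward the south-east.

i ≈ 0.00462; groundwater flows toward the south-east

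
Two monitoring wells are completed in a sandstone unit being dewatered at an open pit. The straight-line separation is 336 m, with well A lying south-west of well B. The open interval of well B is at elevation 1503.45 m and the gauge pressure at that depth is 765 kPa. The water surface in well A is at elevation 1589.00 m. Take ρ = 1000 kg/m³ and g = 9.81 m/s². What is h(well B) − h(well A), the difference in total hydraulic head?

Δh ≈ -7.57 m

Pressure head at well B: ψ = P/(ρg) = 765×1000 / (1000 × 9.81) = 77.98 m.
Total head at well B: h = z + ψ = 1503.45 + 77.98 = 1581.43 m.
Total head at well A: h = 1589.00 m (water level in the piezometer is the total head).
Head difference: h(well B) − h(well A) = 1581.43 − 1589.00 = -7.57 m.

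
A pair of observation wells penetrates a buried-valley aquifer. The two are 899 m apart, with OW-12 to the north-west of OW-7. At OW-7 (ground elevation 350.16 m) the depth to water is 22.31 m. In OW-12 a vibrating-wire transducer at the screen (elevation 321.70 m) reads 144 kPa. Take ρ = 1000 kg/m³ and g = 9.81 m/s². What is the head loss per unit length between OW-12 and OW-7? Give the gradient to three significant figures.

i ≈ 0.00949 m/m

Total head at OW-7: h = 350.16 − 22.31 = 327.85 m.
Pressure head at OW-12: ψ = P/(ρg) = 144×1000 / (1000 × 9.81) = 14.68 m.
Total head at OW-12: h = z + ψ = 321.70 + 14.68 = 336.38 m.
Head difference: h(OW-7) − h(OW-12) = 327.85 − 336.38 = -8.53 m.
Hydraulic gradient: i = |Δh| / L = 8.53 / 899 = 0.00949.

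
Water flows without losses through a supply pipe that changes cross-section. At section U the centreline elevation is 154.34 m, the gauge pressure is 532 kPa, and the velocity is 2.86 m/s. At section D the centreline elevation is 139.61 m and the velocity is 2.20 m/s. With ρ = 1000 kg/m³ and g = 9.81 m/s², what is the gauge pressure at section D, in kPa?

Pressure head at U: ψ₁ = P₁/(ρg) = 532×1000 / (1000 × 9.81) = 54.23 m.
Velocity heads: v₁²/2g = 2.86²/19.62 = 0.417 m; v₂²/2g = 2.20²/19.62 = 0.247 m.
Total head H = z₁ + ψ₁ + v₁²/2g = 154.34 + 54.23 + 0.417 = 208.99 m.
ψ₂ = H − z₂ − v₂²/2g = 208.99 − 139.61 − 0.247 = 69.13 m.
P₂ = ρgψ₂ = 1000 × 9.81 × 69.13 ≈ 678 kPa.

P₂ ≈ 678 kPa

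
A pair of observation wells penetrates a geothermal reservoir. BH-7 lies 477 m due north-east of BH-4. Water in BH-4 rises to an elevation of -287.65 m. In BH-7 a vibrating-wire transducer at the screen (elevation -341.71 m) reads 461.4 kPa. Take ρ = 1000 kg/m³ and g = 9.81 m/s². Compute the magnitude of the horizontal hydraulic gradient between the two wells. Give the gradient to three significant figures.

Total head at BH-4: h = -287.65 m (water level in the piezometer is the total head).
Pressure head at BH-7: ψ = P/(ρg) = 461.4×1000 / (1000 × 9.81) = 47.03 m.
Total head at BH-7: h = z + ψ = -341.71 + 47.03 = -294.68 m.
Head difference: h(BH-4) − h(BH-7) = -287.65 − (-294.68) = 7.03 m.
Hydraulic gradient: i = |Δh| / L = 7.03 / 477 = 0.0147.

i ≈ 0.0147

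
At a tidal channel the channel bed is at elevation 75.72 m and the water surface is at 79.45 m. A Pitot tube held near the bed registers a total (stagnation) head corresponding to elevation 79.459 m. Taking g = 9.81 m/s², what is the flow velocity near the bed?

v ≈ 0.420 m/s

Near the bed, under hydrostatic conditions, the piezometric head (z + ψ) equals the free-surface elevation, 79.45 m.
Velocity head = total − piezometric = 79.459 − 79.45 = 0.009 m.
v = √(2g·h_v) = √(2 × 9.81 × 0.009) = 0.420 m/s.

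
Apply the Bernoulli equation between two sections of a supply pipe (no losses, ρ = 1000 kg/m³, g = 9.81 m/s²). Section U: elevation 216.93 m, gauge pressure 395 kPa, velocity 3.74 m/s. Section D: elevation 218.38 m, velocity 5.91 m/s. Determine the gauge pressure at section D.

Pressure head at U: ψ₁ = P₁/(ρg) = 395×1000 / (1000 × 9.81) = 40.27 m.
Velocity heads: v₁²/2g = 3.74²/19.62 = 0.713 m; v₂²/2g = 5.91²/19.62 = 1.780 m.
Total head H = z₁ + ψ₁ + v₁²/2g = 216.93 + 40.27 + 0.713 = 257.91 m.
ψ₂ = H − z₂ − v₂²/2g = 257.91 − 218.38 − 1.780 = 37.75 m.
P₂ = ρgψ₂ = 1000 × 9.81 × 37.75 ≈ 370 kPa.

P₂ ≈ 370 kPa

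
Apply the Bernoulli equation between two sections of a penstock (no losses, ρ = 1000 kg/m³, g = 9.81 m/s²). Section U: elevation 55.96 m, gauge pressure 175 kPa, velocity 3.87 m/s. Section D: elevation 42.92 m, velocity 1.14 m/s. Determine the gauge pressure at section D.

Pressure head at U: ψ₁ = P₁/(ρg) = 175×1000 / (1000 × 9.81) = 17.84 m.
Velocity heads: v₁²/2g = 3.87²/19.62 = 0.763 m; v₂²/2g = 1.14²/19.62 = 0.066 m.
Total head H = z₁ + ψ₁ + v₁²/2g = 55.96 + 17.84 + 0.763 = 74.56 m.
ψ₂ = H − z₂ − v₂²/2g = 74.56 − 42.92 − 0.066 = 31.57 m.
P₂ = ρgψ₂ = 1000 × 9.81 × 31.57 ≈ 310 kPa.

P₂ ≈ 310 kPa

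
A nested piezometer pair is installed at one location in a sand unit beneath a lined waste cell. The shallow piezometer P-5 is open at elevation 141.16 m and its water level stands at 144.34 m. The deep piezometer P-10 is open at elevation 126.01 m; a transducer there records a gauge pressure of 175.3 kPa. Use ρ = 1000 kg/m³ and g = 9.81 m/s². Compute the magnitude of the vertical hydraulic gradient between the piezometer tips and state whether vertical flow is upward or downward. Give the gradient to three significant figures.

Total head at P-5: h = 144.34 m (water level in the standpipe).
Pressure head at P-10: ψ = P/(ρg) = 175.3×1000 / (1000 × 9.81) = 17.87 m.
Total head at P-10: h = z + ψ = 126.01 + 17.87 = 143.88 m.
Δh = h(P-5) − h(P-10) = 144.34 − 143.88 = 0.46 m.
Vertical separation Δz = 141.16 − 126.01 = 15.15 m.
|i_v| = |Δh| / Δz = 0.46 / 15.15 = 0.0304.
Head is higher in the shallow piezometer, so vertical flow is downward (recharge condition).

|i_v| ≈ 0.0304; vertical flow is downward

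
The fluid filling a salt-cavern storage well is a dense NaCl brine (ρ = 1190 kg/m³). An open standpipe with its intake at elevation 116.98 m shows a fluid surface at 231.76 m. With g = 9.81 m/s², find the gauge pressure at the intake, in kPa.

Pressure head ψ = h − z = 231.76 − 116.98 = 114.78 m.
P = ρgψ = 1190 × 9.81 × 114.78 = 1339930 Pa ≈ 1340 kPa.

P ≈ 1340 kPa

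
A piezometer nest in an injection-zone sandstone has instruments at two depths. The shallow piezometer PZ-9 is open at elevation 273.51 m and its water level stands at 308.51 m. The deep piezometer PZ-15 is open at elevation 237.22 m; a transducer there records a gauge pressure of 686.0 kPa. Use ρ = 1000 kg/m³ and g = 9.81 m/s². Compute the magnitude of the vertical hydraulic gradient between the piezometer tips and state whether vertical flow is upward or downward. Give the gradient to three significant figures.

Total head at PZ-9: h = 308.51 m (water level in the standpipe).
Pressure head at PZ-15: ψ = P/(ρg) = 686.0×1000 / (1000 × 9.81) = 69.93 m.
Total head at PZ-15: h = z + ψ = 237.22 + 69.93 = 307.15 m.
Δh = h(PZ-9) − h(PZ-15) = 308.51 − 307.15 = 1.36 m.
Vertical separation Δz = 273.51 − 237.22 = 36.29 m.
|i_v| = |Δh| / Δz = 1.36 / 36.29 = 0.0375.
Head is higher in the shallow piezometer, so vertical flow is downward (recharge condition).

|i_v| ≈ 0.0375; vertical flow is downward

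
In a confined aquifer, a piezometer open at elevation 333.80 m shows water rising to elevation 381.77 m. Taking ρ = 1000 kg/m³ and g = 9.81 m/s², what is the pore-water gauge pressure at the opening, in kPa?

P ≈ 471 kPa

Pressure head ψ = h − z = 381.77 − 333.80 = 47.97 m.
P = ρgψ = 1000 × 9.81 × 47.97 = 470586 Pa ≈ 471 kPa.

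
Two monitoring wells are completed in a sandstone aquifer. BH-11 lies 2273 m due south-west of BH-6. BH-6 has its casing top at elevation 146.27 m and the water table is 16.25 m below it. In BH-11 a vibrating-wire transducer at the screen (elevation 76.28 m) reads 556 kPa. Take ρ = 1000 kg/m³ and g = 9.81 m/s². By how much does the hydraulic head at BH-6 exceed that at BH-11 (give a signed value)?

Total head at BH-6: h = 146.27 − 16.25 = 130.02 m.
Pressure head at BH-11: ψ = P/(ρg) = 556×1000 / (1000 × 9.81) = 56.68 m.
Total head at BH-11: h = z + ψ = 76.28 + 56.68 = 132.96 m.
Head difference: h(BH-6) − h(BH-11) = 130.02 − 132.96 = -2.94 m.

Δh ≈ -2.94 m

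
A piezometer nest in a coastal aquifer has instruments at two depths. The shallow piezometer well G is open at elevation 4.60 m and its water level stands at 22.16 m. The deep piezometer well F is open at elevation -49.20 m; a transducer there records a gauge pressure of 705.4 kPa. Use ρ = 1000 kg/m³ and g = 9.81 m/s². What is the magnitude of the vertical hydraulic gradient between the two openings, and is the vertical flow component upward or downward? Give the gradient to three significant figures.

Total head at well G: h = 22.16 m (water level in the standpipe).
Pressure head at well F: ψ = P/(ρg) = 705.4×1000 / (1000 × 9.81) = 71.91 m.
Total head at well F: h = z + ψ = -49.20 + 71.91 = 22.71 m.
Δh = h(well G) − h(well F) = 22.16 − 22.71 = -0.55 m.
Vertical separation Δz = 4.60 − (-49.20) = 53.80 m.
|i_v| = |Δh| / Δz = 0.55 / 53.80 = 0.0102.
Head is higher in the deep piezometer, so vertical flow is upward (discharge condition).

|i_v| ≈ 0.0102; vertical flow is upward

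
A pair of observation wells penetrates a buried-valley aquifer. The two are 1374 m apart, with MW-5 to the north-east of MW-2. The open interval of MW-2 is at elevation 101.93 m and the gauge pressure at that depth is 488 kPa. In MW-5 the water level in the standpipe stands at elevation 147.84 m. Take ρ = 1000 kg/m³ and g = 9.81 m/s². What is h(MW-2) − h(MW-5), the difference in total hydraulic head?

Pressure head at MW-2: ψ = P/(ρg) = 488×1000 / (1000 × 9.81) = 49.75 m.
Total head at MW-2: h = z + ψ = 101.93 + 49.75 = 151.68 m.
Total head at MW-5: h = 147.84 m (water level in the piezometer is the total head).
Head difference: h(MW-2) − h(MW-5) = 151.68 − 147.84 = 3.84 m.

Δh ≈ 3.84 m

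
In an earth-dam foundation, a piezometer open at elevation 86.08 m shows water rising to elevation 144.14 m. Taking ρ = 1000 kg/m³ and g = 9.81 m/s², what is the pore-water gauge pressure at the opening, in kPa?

Pressure head ψ = h − z = 144.14 − 86.08 = 58.06 m.
P = ρgψ = 1000 × 9.81 × 58.06 = 569569 Pa ≈ 570 kPa.

P ≈ 570 kPa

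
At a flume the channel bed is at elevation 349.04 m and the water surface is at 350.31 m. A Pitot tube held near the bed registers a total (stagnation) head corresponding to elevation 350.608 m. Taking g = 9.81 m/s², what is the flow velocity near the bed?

Near the bed, under hydrostatic conditions, the piezometric head (z + ψ) equals the free-surface elevation, 350.31 m.
Velocity head = total − piezometric = 350.608 − 350.31 = 0.298 m.
v = √(2g·h_v) = √(2 × 9.81 × 0.298) = 2.42 m/s.

v ≈ 2.42 m/s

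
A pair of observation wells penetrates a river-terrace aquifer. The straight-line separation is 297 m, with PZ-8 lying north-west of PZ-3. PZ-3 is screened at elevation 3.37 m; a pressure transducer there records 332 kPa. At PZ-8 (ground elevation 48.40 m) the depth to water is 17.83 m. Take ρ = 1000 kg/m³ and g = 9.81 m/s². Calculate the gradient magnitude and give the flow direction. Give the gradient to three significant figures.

Pressure head at PZ-3: ψ = P/(ρg) = 332×1000 / (1000 × 9.81) = 33.84 m.
Total head at PZ-3: h = z + ψ = 3.37 + 33.84 = 37.21 m.
Total head at PZ-8: h = 48.40 − 17.83 = 30.57 m.
Head difference: h(PZ-3) − h(PZ-8) = 37.21 − 30.57 = 6.64 m.
Hydraulic gradient: i = |Δh| / L = 6.64 / 297 = 0.0224.
Flow is from higher to lower head: from PZ-3 toward PZ-8, i.e. toward the north-west.

i ≈ 0.0224; groundwater flows toward the north-west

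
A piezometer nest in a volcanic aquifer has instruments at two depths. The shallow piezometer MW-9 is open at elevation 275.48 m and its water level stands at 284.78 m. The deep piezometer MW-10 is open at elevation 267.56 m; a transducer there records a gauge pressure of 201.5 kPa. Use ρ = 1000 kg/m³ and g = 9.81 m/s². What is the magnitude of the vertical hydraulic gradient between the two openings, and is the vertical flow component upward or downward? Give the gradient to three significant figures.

Total head at MW-9: h = 284.78 m (water level in the standpipe).
Pressure head at MW-10: ψ = P/(ρg) = 201.5×1000 / (1000 × 9.81) = 20.54 m.
Total head at MW-10: h = z + ψ = 267.56 + 20.54 = 288.10 m.
Δh = h(MW-9) − h(MW-10) = 284.78 − 288.10 = -3.32 m.
Vertical separation Δz = 275.48 − 267.56 = 7.92 m.
|i_v| = |Δh| / Δz = 3.32 / 7.92 = 0.419.
Head is higher in the deep piezometer, so vertical flow is upward (discharge condition).

|i_v| ≈ 0.419; vertical flow is upward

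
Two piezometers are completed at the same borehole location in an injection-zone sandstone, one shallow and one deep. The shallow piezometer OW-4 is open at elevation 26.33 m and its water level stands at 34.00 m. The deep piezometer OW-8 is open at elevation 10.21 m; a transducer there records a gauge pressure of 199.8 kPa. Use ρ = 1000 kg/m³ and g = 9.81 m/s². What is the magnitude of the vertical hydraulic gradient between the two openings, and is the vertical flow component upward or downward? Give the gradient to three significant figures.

|i_v| ≈ 0.212; vertical flow is downward

Total head at OW-4: h = 34.00 m (water level in the standpipe).
Pressure head at OW-8: ψ = P/(ρg) = 199.8×1000 / (1000 × 9.81) = 20.37 m.
Total head at OW-8: h = z + ψ = 10.21 + 20.37 = 30.58 m.
Δh = h(OW-4) − h(OW-8) = 34.00 − 30.58 = 3.42 m.
Vertical separation Δz = 26.33 − 10.21 = 16.12 m.
|i_v| = |Δh| / Δz = 3.42 / 16.12 = 0.212.
Head is higher in the shallow piezometer, so vertical flow is downward (recharge condition).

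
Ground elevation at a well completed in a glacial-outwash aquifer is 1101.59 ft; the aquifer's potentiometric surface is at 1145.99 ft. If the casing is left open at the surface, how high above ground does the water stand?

Water rises to the potentiometric surface, so the rise above ground = 1145.99 − 1101.59 = 44.40 ft.

≈ 44.40 ft above ground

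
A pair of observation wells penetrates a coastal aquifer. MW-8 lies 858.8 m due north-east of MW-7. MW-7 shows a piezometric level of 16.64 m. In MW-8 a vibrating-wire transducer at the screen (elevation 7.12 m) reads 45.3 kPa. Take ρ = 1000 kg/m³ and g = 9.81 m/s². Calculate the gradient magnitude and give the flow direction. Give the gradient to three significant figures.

Total head at MW-7: h = 16.64 m (water level in the piezometer is the total head).
Pressure head at MW-8: ψ = P/(ρg) = 45.3×1000 / (1000 × 9.81) = 4.62 m.
Total head at MW-8: h = z + ψ = 7.12 + 4.62 = 11.74 m.
Head difference: h(MW-7) − h(MW-8) = 16.64 − 11.74 = 4.90 m.
Hydraulic gradient: i = |Δh| / L = 4.90 / 858.8 = 0.00571.
Flow is from higher to lower head: from MW-7 toward MW-8, i.e. toward the north-east.

i ≈ 0.00571; groundwater flows toward the north-east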